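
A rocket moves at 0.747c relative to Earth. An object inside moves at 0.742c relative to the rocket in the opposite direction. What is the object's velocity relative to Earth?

Object's velocity in rocket frame is u' = -0.742c
u = (u' + v)/(1 + u'v/c²) = (v - 0.742)/(1 - 0.742·v/c²)
Numerator: 0.747 - 0.742 = 0.005
Denominator: 1 - 0.554274 = 0.445726
u = 0.005/0.445726 = 0.01122c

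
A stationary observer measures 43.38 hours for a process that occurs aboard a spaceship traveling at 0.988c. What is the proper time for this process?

Dilated time Δt = 43.38 hours
γ = 1/√(1 - 0.988²) = 6.4744
Δt₀ = Δt/γ = 43.38/6.4744 = 6.700 hours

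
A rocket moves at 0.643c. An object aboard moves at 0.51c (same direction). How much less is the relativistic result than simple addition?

Classical: u' + v = 0.51 + 0.643 = 1.153c
Relativistic: u = (0.51 + 0.643)/(1 + 0.32793) = 1.153/1.32793 = 0.8683c
Difference: 1.153 - 0.8683 = 0.2847c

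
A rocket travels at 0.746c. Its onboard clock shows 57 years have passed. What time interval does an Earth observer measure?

Proper time Δt₀ = 57 years
γ = 1/√(1 - 0.746²) = 1.5016
Δt = γΔt₀ = 1.5016 × 57 = 85.59 years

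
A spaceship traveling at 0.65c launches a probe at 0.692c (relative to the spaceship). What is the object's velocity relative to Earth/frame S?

u = (u' + v)/(1 + u'v/c²)
Numerator: 0.692 + 0.65 = 1.342
Denominator: 1 + 0.4498 = 1.4498
u = 1.342/1.4498 = 0.9256c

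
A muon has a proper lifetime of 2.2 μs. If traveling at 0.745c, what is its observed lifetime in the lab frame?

Proper lifetime τ₀ = 2.2 μs
γ = 1/√(1 - 0.745²) = 1.499
τ = γτ₀ = 1.499 × 2.2 μs = 3.298 μs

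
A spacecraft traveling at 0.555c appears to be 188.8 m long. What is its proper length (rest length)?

Contracted length L = 188.8 m
γ = 1/√(1 - 0.555²) = 1.2021
L₀ = γL = 1.2021 × 188.8 = 227.0 m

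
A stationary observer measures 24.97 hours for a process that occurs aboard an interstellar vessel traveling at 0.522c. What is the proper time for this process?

Dilated time Δt = 24.97 hours
γ = 1/√(1 - 0.522²) = 1.1724
Δt₀ = Δt/γ = 24.97/1.1724 = 21.30 hours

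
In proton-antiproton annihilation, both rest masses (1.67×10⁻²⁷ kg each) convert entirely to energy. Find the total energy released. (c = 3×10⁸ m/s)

Both particles have the same rest mass, so total mass = 2m
E = 2m·c² = 2 × 1.67×10⁻²⁷ × (3×10⁸)²
= 2 × 1.67×10⁻²⁷ × 9×10¹⁶
= 3.006×10⁻¹⁰ J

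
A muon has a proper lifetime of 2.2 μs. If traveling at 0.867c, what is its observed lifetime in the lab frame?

Proper lifetime τ₀ = 2.2 μs
γ = 1/√(1 - 0.867²) = 2.007
τ = γτ₀ = 2.007 × 2.2 μs = 4.415 μs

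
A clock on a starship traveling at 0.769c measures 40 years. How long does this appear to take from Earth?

Proper time Δt₀ = 40 years
γ = 1/√(1 - 0.769²) = 1.5643
Δt = γΔt₀ = 1.5643 × 40 = 62.57 years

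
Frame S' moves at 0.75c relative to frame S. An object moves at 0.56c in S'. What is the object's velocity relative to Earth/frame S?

u = (u' + v)/(1 + u'v/c²)
Numerator: 0.56 + 0.75 = 1.31
Denominator: 1 + 0.42 = 1.42
u = 1.31/1.42 = 0.9225c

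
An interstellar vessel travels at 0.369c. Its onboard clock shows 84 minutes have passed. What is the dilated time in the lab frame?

Proper time Δt₀ = 84 minutes
γ = 1/√(1 - 0.369²) = 1.076
Δt = γΔt₀ = 1.076 × 84 = 90.38 minutes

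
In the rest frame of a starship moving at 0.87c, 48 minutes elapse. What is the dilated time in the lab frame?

Proper time Δt₀ = 48 minutes
γ = 1/√(1 - 0.87²) = 2.0282
Δt = γΔt₀ = 2.0282 × 48 = 97.35 minutes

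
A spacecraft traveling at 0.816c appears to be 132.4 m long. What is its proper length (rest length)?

Contracted length L = 132.4 m
γ = 1/√(1 - 0.816²) = 1.7299
L₀ = γL = 1.7299 × 132.4 = 229.0 m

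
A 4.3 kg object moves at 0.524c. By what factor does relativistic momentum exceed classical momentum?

p_rel = γmv, p_class = mv
Ratio = γ = 1/√(1 - 0.524²) = 1.174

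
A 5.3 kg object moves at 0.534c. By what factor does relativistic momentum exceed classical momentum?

p_rel = γmv, p_class = mv
Ratio = γ = 1/√(1 - 0.534²) = 1.183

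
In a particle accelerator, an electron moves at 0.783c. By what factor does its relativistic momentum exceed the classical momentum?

p_rel = γmv, p_class = mv
Ratio = γ = 1/√(1 - 0.783²)
= 1/√(0.386911) = 1.608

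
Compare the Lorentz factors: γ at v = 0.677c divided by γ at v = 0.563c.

γ₁ = 1/√(1 - 0.677²) = 1.359
γ₂ = 1/√(1 - 0.563²) = 1.210
γ₁/γ₂ = 1.359/1.210 = 1.123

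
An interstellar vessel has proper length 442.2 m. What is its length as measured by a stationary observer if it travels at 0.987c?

Proper length L₀ = 442.2 m
γ = 1/√(1 - 0.987²) = 6.222
L = L₀/γ = 442.2/6.222 = 71.07 m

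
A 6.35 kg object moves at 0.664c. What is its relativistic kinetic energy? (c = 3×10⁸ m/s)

γ = 1/√(1 - 0.664²) = 1.3374
γ - 1 = 0.3374
KE = (γ-1)mc² = 0.3374 × 6.35 × (3×10⁸)² = 1.928×10¹⁷ J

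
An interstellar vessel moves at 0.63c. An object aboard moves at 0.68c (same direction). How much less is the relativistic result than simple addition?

Classical: u' + v = 0.68 + 0.63 = 1.31c
Relativistic: u = (0.68 + 0.63)/(1 + 0.4284) = 1.31/1.4284 = 0.9171c
Difference: 1.31 - 0.9171 = 0.3929c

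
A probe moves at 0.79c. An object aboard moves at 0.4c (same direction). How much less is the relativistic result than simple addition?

Classical: u' + v = 0.4 + 0.79 = 1.19c
Relativistic: u = (0.4 + 0.79)/(1 + 0.316) = 1.19/1.316 = 0.9043c
Difference: 1.19 - 0.9043 = 0.2857c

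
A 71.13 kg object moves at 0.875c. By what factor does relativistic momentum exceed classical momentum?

p_rel = γmv, p_class = mv
Ratio = γ = 1/√(1 - 0.875²) = 2.066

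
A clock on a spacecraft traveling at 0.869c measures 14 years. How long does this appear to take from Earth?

Proper time Δt₀ = 14 years
γ = 1/√(1 - 0.869²) = 2.021
Δt = γΔt₀ = 2.021 × 14 = 28.29 years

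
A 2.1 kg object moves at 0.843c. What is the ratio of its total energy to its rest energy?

E = γmc², E₀ = mc²
E/E₀ = γ = 1/√(1 - 0.843²) = 1.859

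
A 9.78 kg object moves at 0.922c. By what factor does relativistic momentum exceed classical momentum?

p_rel = γmv, p_class = mv
Ratio = γ = 1/√(1 - 0.922²) = 2.583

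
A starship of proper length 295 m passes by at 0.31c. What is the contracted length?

Proper length L₀ = 295 m
γ = 1/√(1 - 0.31²) = 1.0518
L = L₀/γ = 295/1.0518 = 280.5 m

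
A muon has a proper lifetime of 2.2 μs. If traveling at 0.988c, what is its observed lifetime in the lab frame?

Proper lifetime τ₀ = 2.2 μs
γ = 1/√(1 - 0.988²) = 6.474
τ = γτ₀ = 6.474 × 2.2 μs = 14.24 μs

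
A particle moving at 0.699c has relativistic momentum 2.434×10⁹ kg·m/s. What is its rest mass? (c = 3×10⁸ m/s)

γ = 1/√(1 - 0.699²) = 1.3984
v = 0.699 × 3×10⁸ = 2.097×10⁸ m/s
m = p/(γv) = 2.434×10⁹/(1.3984 × 2.097×10⁸) = 8.300 kg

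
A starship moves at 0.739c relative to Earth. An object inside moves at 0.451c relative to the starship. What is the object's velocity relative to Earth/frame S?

u = (u' + v)/(1 + u'v/c²)
Numerator: 0.451 + 0.739 = 1.19
Denominator: 1 + 0.333289 = 1.333289
u = 1.19/1.333289 = 0.8925c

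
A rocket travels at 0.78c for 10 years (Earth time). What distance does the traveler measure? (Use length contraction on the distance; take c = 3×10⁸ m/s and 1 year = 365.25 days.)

Earth distance: d = v × t = 0.78c × 10 yr = 7.384×10¹⁶ m
γ = 1.598
d' = d/γ = 7.384×10¹⁶/1.598 = 4.621×10¹⁶ m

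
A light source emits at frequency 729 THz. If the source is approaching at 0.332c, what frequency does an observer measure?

β = v/c = 0.332
(1+β)/(1-β) = 1.332/0.668 = 1.994
Doppler factor = √(1.994) = 1.412
f_obs = 729 × 1.412 = 1029 THz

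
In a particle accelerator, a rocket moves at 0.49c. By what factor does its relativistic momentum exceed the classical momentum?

p_rel = γmv, p_class = mv
Ratio = γ = 1/√(1 - 0.49²)
= 1/√(0.7599) = 1.147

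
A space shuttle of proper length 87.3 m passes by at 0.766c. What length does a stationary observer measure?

Proper length L₀ = 87.3 m
γ = 1/√(1 - 0.766²) = 1.5556
L = L₀/γ = 87.3/1.5556 = 56.12 m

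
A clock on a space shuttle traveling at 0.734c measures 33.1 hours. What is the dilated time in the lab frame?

Proper time Δt₀ = 33.1 hours
γ = 1/√(1 - 0.734²) = 1.4724
Δt = γΔt₀ = 1.4724 × 33.1 = 48.74 hours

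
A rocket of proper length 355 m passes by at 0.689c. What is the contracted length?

Proper length L₀ = 355 m
γ = 1/√(1 - 0.689²) = 1.3798
L = L₀/γ = 355/1.3798 = 257.3 m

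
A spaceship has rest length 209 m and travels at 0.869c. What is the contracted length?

Proper length L₀ = 209 m
γ = 1/√(1 - 0.869²) = 2.021
L = L₀/γ = 209/2.021 = 103.4 m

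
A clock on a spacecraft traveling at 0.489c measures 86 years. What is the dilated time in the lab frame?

Proper time Δt₀ = 86 years
γ = 1/√(1 - 0.489²) = 1.1464
Δt = γΔt₀ = 1.1464 × 86 = 98.59 years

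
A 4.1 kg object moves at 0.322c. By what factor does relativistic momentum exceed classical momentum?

p_rel = γmv, p_class = mv
Ratio = γ = 1/√(1 - 0.322²) = 1.056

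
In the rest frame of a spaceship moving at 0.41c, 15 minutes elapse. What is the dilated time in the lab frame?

Proper time Δt₀ = 15 minutes
γ = 1/√(1 - 0.41²) = 1.0964
Δt = γΔt₀ = 1.0964 × 15 = 16.45 minutes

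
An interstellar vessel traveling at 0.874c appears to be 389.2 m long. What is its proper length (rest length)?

Contracted length L = 389.2 m
γ = 1/√(1 - 0.874²) = 2.0579
L₀ = γL = 2.0579 × 389.2 = 800.9 m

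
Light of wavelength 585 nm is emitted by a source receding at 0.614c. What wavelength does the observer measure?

β = 0.614
Wavelength Doppler factor = √(1.614/0.386) = √(4.181) = 2.045
λ_obs = 585 × 2.045 = 1196 nm (redshift)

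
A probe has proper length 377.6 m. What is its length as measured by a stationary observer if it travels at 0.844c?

Proper length L₀ = 377.6 m
γ = 1/√(1 - 0.844²) = 1.8645
L = L₀/γ = 377.6/1.8645 = 202.5 m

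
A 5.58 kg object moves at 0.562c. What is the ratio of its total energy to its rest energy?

E = γmc², E₀ = mc²
E/E₀ = γ = 1/√(1 - 0.562²) = 1.209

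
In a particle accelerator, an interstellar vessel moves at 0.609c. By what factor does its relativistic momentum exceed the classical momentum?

p_rel = γmv, p_class = mv
Ratio = γ = 1/√(1 - 0.609²)
= 1/√(0.629119) = 1.261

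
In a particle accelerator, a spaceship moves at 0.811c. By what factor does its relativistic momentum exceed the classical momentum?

p_rel = γmv, p_class = mv
Ratio = γ = 1/√(1 - 0.811²)
= 1/√(0.342279) = 1.709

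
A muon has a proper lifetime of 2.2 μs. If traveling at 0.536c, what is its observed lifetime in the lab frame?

Proper lifetime τ₀ = 2.2 μs
γ = 1/√(1 - 0.536²) = 1.1845
τ = γτ₀ = 1.1845 × 2.2 μs = 2.606 μs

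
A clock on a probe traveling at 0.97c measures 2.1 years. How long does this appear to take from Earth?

Proper time Δt₀ = 2.1 years
γ = 1/√(1 - 0.97²) = 4.1135
Δt = γΔt₀ = 4.1135 × 2.1 = 8.638 years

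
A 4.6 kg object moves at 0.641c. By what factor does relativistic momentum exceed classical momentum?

p_rel = γmv, p_class = mv
Ratio = γ = 1/√(1 - 0.641²) = 1.303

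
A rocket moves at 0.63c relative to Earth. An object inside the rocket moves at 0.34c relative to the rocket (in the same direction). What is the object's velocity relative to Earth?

u = (u' + v)/(1 + u'v/c²)
Numerator: 0.34 + 0.63 = 0.97
Denominator: 1 + 0.2142 = 1.2142
u = 0.97/1.2142 = 0.7989c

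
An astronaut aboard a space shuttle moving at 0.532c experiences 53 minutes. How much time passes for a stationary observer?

Proper time Δt₀ = 53 minutes
γ = 1/√(1 - 0.532²) = 1.181
Δt = γΔt₀ = 1.181 × 53 = 62.59 minutes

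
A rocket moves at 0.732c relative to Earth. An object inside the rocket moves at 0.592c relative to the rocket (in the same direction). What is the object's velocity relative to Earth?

u = (u' + v)/(1 + u'v/c²)
Numerator: 0.592 + 0.732 = 1.324
Denominator: 1 + 0.433344 = 1.433344
u = 1.324/1.433344 = 0.9237c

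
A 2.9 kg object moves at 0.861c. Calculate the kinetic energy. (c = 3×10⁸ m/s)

γ = 1/√(1 - 0.861²) = 1.9662
γ - 1 = 0.9662
KE = (γ-1)mc² = 0.9662 × 2.9 × (3×10⁸)² = 2.522×10¹⁷ J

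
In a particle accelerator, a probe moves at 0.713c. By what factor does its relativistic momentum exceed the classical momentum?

p_rel = γmv, p_class = mv
Ratio = γ = 1/√(1 - 0.713²)
= 1/√(0.491631) = 1.426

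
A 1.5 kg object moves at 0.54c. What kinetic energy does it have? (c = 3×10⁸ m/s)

γ = 1/√(1 - 0.54²) = 1.18812
γ - 1 = 0.18812
KE = (γ-1)mc² = 0.18812 × 1.5 × (3×10⁸)² = 2.540×10¹⁶ J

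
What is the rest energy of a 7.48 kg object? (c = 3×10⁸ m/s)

c² = (3×10⁸)² = 9.000×10¹⁶ m²/s²
E₀ = mc² = 7.48 × 9.000×10¹⁶ = 6.732×10¹⁷ J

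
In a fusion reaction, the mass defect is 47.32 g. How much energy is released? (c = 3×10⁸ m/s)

Convert mass defect: Δm = 47.32 g = 0.04732 kg
E = Δm·c² = 0.04732 × (3×10⁸)²
= 0.04732 × 9×10¹⁶ = 4.259×10¹⁵ J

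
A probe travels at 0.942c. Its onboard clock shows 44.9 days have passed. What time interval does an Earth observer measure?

Proper time Δt₀ = 44.9 days
γ = 1/√(1 - 0.942²) = 2.980
Δt = γΔt₀ = 2.980 × 44.9 = 133.8 days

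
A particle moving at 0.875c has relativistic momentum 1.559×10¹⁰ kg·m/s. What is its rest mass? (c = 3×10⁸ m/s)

γ = 1/√(1 - 0.875²) = 2.066
v = 0.875 × 3×10⁸ = 2.625×10⁸ m/s
m = p/(γv) = 1.559×10¹⁰/(2.066 × 2.625×10⁸) = 28.75 kg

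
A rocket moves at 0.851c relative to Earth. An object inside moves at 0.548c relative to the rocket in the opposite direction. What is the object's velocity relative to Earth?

Object's velocity in rocket frame is u' = -0.548c
u = (u' + v)/(1 + u'v/c²) = (v - 0.548)/(1 - 0.548·v/c²)
Numerator: 0.851 - 0.548 = 0.303
Denominator: 1 - 0.466348 = 0.533652
u = 0.303/0.533652 = 0.5678c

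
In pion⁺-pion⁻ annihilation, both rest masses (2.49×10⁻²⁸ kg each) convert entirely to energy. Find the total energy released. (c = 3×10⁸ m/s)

Both particles have the same rest mass, so total mass = 2m
E = 2m·c² = 2 × 2.49×10⁻²⁸ × (3×10⁸)²
= 2 × 2.49×10⁻²⁸ × 9×10¹⁶
= 4.482×10⁻¹¹ J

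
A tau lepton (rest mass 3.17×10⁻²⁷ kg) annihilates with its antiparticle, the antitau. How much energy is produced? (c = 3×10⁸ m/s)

Both particles have the same rest mass, so total mass = 2m
E = 2m·c² = 2 × 3.17×10⁻²⁷ × (3×10⁸)²
= 2 × 3.17×10⁻²⁷ × 9×10¹⁶
= 5.706×10⁻¹⁰ J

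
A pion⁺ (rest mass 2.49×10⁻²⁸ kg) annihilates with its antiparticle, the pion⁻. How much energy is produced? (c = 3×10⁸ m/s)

Both particles have the same rest mass, so total mass = 2m
E = 2m·c² = 2 × 2.49×10⁻²⁸ × (3×10⁸)²
= 2 × 2.49×10⁻²⁸ × 9×10¹⁶
= 4.482×10⁻¹¹ J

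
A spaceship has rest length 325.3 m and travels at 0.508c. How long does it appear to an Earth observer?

Proper length L₀ = 325.3 m
γ = 1/√(1 - 0.508²) = 1.161
L = L₀/γ = 325.3/1.161 = 280.2 m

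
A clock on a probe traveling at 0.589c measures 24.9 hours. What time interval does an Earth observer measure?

Proper time Δt₀ = 24.9 hours
γ = 1/√(1 - 0.589²) = 1.2374
Δt = γΔt₀ = 1.2374 × 24.9 = 30.81 hours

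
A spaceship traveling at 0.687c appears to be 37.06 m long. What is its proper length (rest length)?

Contracted length L = 37.06 m
γ = 1/√(1 - 0.687²) = 1.3762
L₀ = γL = 1.3762 × 37.06 = 51.00 m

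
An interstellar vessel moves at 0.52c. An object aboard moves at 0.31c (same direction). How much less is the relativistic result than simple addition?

Classical: u' + v = 0.31 + 0.52 = 0.83c
Relativistic: u = (0.31 + 0.52)/(1 + 0.1612) = 0.83/1.1612 = 0.7148c
Difference: 0.83 - 0.7148 = 0.1152c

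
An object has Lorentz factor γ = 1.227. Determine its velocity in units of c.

From γ = 1/√(1 - v²/c²):
1/γ² = 1/1.227² = 0.6642
v²/c² = 1 - 0.6642 = 0.3358
v/c = √(0.3358) = 0.5795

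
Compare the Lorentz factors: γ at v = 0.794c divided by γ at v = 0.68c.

γ₁ = 1/√(1 - 0.794²) = 1.645
γ₂ = 1/√(1 - 0.68²) = 1.364
γ₁/γ₂ = 1.645/1.364 = 1.206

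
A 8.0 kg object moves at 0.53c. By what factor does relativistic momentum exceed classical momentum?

p_rel = γmv, p_class = mv
Ratio = γ = 1/√(1 - 0.53²) = 1.179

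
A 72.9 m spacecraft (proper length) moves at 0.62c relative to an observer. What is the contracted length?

Proper length L₀ = 72.9 m
γ = 1/√(1 - 0.62²) = 1.2745
L = L₀/γ = 72.9/1.2745 = 57.20 m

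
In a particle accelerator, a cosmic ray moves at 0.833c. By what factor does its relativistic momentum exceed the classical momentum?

p_rel = γmv, p_class = mv
Ratio = γ = 1/√(1 - 0.833²)
= 1/√(0.306111) = 1.807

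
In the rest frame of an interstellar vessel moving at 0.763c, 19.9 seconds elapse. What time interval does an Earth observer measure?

Proper time Δt₀ = 19.9 seconds
γ = 1/√(1 - 0.763²) = 1.547
Δt = γΔt₀ = 1.547 × 19.9 = 30.79 seconds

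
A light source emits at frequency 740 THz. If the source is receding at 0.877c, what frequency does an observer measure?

β = v/c = 0.877
(1-β)/(1+β) = 0.123/1.877 = 0.06553
Doppler factor = √(0.06553) = 0.2560
f_obs = 740 × 0.2560 = 189.4 THz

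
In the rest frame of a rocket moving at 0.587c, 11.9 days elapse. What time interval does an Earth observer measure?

Proper time Δt₀ = 11.9 days
γ = 1/√(1 - 0.587²) = 1.235
Δt = γΔt₀ = 1.235 × 11.9 = 14.70 days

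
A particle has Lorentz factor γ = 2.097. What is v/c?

From γ = 1/√(1 - v²/c²):
1/γ² = 1/2.097² = 0.2274
v²/c² = 1 - 0.2274 = 0.7726
v/c = √(0.7726) = 0.8790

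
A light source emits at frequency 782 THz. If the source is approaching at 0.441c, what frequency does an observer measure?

β = v/c = 0.441
(1+β)/(1-β) = 1.441/0.559 = 2.578
Doppler factor = √(2.578) = 1.606
f_obs = 782 × 1.606 = 1256 THz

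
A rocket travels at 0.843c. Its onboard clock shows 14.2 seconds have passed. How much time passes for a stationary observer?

Proper time Δt₀ = 14.2 seconds
γ = 1/√(1 - 0.843²) = 1.859
Δt = γΔt₀ = 1.859 × 14.2 = 26.40 seconds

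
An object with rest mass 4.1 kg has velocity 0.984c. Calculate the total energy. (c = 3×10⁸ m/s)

γ = 1/√(1 - 0.984²) = 5.613
mc² = 4.1 × (3×10⁸)² = 3.690×10¹⁷ J
E = γmc² = 5.613 × 3.690×10¹⁷ = 2.071×10¹⁸ J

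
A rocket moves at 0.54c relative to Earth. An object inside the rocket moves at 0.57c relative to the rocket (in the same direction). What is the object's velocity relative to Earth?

u = (u' + v)/(1 + u'v/c²)
Numerator: 0.57 + 0.54 = 1.11
Denominator: 1 + 0.3078 = 1.3078
u = 1.11/1.3078 = 0.8488c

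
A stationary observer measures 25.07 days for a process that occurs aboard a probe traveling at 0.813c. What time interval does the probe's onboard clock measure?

Dilated time Δt = 25.07 days
γ = 1/√(1 - 0.813²) = 1.717
Δt₀ = Δt/γ = 25.07/1.717 = 14.60 days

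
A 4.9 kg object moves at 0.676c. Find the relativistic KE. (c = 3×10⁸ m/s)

γ = 1/√(1 - 0.676²) = 1.35703
γ - 1 = 0.35703
KE = (γ-1)mc² = 0.35703 × 4.9 × (3×10⁸)² = 1.575×10¹⁷ J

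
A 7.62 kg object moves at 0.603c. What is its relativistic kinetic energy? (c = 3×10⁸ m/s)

γ = 1/√(1 - 0.603²) = 1.2535
γ - 1 = 0.2535
KE = (γ-1)mc² = 0.2535 × 7.62 × (3×10⁸)² = 1.739×10¹⁷ J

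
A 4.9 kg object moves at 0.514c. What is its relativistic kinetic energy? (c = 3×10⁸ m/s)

γ = 1/√(1 - 0.514²) = 1.16579
γ - 1 = 0.16579
KE = (γ-1)mc² = 0.16579 × 4.9 × (3×10⁸)² = 7.311×10¹⁶ J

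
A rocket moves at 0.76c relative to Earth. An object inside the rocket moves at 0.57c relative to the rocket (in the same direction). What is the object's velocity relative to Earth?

u = (u' + v)/(1 + u'v/c²)
Numerator: 0.57 + 0.76 = 1.33
Denominator: 1 + 0.4332 = 1.4332
u = 1.33/1.4332 = 0.9280c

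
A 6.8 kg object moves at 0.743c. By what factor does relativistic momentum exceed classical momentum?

p_rel = γmv, p_class = mv
Ratio = γ = 1/√(1 - 0.743²) = 1.494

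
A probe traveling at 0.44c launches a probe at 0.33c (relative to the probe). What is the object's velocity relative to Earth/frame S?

u = (u' + v)/(1 + u'v/c²)
Numerator: 0.33 + 0.44 = 0.77
Denominator: 1 + 0.1452 = 1.1452
u = 0.77/1.1452 = 0.6724c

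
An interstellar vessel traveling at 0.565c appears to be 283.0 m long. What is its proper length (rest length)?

Contracted length L = 283.0 m
γ = 1/√(1 - 0.565²) = 1.212
L₀ = γL = 1.212 × 283.0 = 343.0 m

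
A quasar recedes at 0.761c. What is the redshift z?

β = 0.761
(1+β)/(1-β) = 1.761/0.239 = 7.368
√(7.368) = 2.714
z = 2.714 - 1 = 1.714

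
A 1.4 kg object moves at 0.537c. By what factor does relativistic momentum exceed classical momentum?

p_rel = γmv, p_class = mv
Ratio = γ = 1/√(1 - 0.537²) = 1.185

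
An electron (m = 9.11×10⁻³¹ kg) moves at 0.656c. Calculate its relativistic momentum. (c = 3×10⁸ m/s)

γ = 1/√(1 - 0.656²) = 1.3249
v = 0.656 × 3×10⁸ = 1.968×10⁸ m/s
p = γmv = 1.3249 × 9.11×10⁻³¹ × 1.968×10⁸ = 2.375×10⁻²² kg·m/s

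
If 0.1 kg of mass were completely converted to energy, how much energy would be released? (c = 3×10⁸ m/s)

Using E = mc²:
c² = (3×10⁸)² = 9×10¹⁶ m²/s²
E = 0.1 × 9×10¹⁶ = 9.000×10¹⁵ J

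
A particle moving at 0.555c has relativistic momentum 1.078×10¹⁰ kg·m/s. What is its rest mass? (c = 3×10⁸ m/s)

γ = 1/√(1 - 0.555²) = 1.202
v = 0.555 × 3×10⁸ = 1.665×10⁸ m/s
m = p/(γv) = 1.078×10¹⁰/(1.202 × 1.665×10⁸) = 53.86 kg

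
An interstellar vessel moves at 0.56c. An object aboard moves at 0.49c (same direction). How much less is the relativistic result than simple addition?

Classical: u' + v = 0.49 + 0.56 = 1.05c
Relativistic: u = (0.49 + 0.56)/(1 + 0.2744) = 1.05/1.2744 = 0.8239c
Difference: 1.05 - 0.8239 = 0.2261c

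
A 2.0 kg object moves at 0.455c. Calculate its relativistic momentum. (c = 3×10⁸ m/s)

γ = 1/√(1 - 0.455²) = 1.123
v = 0.455 × 3×10⁸ = 1.365×10⁸ m/s
p = γmv = 1.123 × 2.0 × 1.365×10⁸ = 3.066×10⁸ kg·m/s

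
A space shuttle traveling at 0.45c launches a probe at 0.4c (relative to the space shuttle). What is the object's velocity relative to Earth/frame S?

u = (u' + v)/(1 + u'v/c²)
Numerator: 0.4 + 0.45 = 0.85
Denominator: 1 + 0.18 = 1.18
u = 0.85/1.18 = 0.7203c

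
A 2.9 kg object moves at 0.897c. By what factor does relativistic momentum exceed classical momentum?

p_rel = γmv, p_class = mv
Ratio = γ = 1/√(1 - 0.897²) = 2.262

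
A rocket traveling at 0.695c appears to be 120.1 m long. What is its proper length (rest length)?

Contracted length L = 120.1 m
γ = 1/√(1 - 0.695²) = 1.3908
L₀ = γL = 1.3908 × 120.1 = 167.0 m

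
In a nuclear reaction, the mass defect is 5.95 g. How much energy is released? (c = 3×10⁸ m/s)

Convert mass defect: Δm = 5.95 g = 0.00595 kg
E = Δm·c² = 0.00595 × (3×10⁸)²
= 0.00595 × 9×10¹⁶ = 5.355×10¹⁴ J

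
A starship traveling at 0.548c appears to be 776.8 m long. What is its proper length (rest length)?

Contracted length L = 776.8 m
γ = 1/√(1 - 0.548²) = 1.1955
L₀ = γL = 1.1955 × 776.8 = 928.7 m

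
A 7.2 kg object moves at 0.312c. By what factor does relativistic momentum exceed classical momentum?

p_rel = γmv, p_class = mv
Ratio = γ = 1/√(1 - 0.312²) = 1.053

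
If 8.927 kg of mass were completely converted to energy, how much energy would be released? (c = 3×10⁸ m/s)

Using E = mc²:
c² = (3×10⁸)² = 9×10¹⁶ m²/s²
E = 8.927 × 9×10¹⁶ = 8.034×10¹⁷ J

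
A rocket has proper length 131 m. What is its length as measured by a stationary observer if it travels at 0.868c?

Proper length L₀ = 131 m
γ = 1/√(1 - 0.868²) = 2.0138
L = L₀/γ = 131/2.0138 = 65.05 m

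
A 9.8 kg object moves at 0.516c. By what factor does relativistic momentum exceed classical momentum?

p_rel = γmv, p_class = mv
Ratio = γ = 1/√(1 - 0.516²) = 1.167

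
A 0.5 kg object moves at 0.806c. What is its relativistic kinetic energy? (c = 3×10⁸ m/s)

γ = 1/√(1 - 0.806²) = 1.6894
γ - 1 = 0.6894
KE = (γ-1)mc² = 0.6894 × 0.5 × (3×10⁸)² = 3.102×10¹⁶ J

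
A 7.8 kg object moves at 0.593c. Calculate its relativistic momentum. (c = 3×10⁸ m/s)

γ = 1/√(1 - 0.593²) = 1.242
v = 0.593 × 3×10⁸ = 1.779×10⁸ m/s
p = γmv = 1.242 × 7.8 × 1.779×10⁸ = 1.723×10⁹ kg·m/s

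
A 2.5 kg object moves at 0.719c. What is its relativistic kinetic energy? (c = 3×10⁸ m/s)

γ = 1/√(1 - 0.719²) = 1.43883
γ - 1 = 0.43883
KE = (γ-1)mc² = 0.43883 × 2.5 × (3×10⁸)² = 9.874×10¹⁶ J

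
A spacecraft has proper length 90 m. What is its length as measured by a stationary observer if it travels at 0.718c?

Proper length L₀ = 90 m
γ = 1/√(1 - 0.718²) = 1.4367
L = L₀/γ = 90/1.4367 = 62.64 m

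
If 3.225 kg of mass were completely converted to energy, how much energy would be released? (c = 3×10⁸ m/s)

Using E = mc²:
c² = (3×10⁸)² = 9×10¹⁶ m²/s²
E = 3.225 × 9×10¹⁶ = 2.903×10¹⁷ J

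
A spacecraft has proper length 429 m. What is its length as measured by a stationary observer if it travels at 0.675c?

Proper length L₀ = 429 m
γ = 1/√(1 - 0.675²) = 1.3553
L = L₀/γ = 429/1.3553 = 316.5 m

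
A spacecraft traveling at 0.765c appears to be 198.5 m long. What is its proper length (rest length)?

Contracted length L = 198.5 m
γ = 1/√(1 - 0.765²) = 1.5527
L₀ = γL = 1.5527 × 198.5 = 308.2 m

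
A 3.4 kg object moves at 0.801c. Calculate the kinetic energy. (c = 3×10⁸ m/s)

γ = 1/√(1 - 0.801²) = 1.6704
γ - 1 = 0.6704
KE = (γ-1)mc² = 0.6704 × 3.4 × (3×10⁸)² = 2.051×10¹⁷ J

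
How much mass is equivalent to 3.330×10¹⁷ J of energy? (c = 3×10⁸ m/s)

From E = mc², we get m = E/c²
c² = (3×10⁸)² = 9×10¹⁶ m²/s²
m = 3.330×10¹⁷ / 9×10¹⁶ = 3.700 kg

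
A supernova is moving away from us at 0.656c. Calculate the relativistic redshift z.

β = 0.656
(1+β)/(1-β) = 1.656/0.344 = 4.814
√(4.814) = 2.194
z = 2.194 - 1 = 1.194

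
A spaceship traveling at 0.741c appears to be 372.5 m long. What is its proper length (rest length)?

Contracted length L = 372.5 m
γ = 1/√(1 - 0.741²) = 1.489
L₀ = γL = 1.489 × 372.5 = 554.7 m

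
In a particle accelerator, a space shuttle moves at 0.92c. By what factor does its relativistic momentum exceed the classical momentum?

p_rel = γmv, p_class = mv
Ratio = γ = 1/√(1 - 0.92²)
= 1/√(0.1536) = 2.552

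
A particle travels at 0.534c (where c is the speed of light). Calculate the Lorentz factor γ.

v/c = 0.534, so (v/c)² = 0.285156
1 - (v/c)² = 0.714844
γ = 1/√(0.714844) = 1.183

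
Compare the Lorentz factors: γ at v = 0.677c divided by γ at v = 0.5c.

γ₁ = 1/√(1 - 0.677²) = 1.359
γ₂ = 1/√(1 - 0.5²) = 1.155
γ₁/γ₂ = 1.359/1.155 = 1.177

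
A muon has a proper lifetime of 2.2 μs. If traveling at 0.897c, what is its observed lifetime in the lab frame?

Proper lifetime τ₀ = 2.2 μs
γ = 1/√(1 - 0.897²) = 2.2623
τ = γτ₀ = 2.2623 × 2.2 μs = 4.977 μs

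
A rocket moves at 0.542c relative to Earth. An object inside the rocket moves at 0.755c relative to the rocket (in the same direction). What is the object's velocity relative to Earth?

u = (u' + v)/(1 + u'v/c²)
Numerator: 0.755 + 0.542 = 1.297
Denominator: 1 + 0.40921 = 1.40921
u = 1.297/1.40921 = 0.9204c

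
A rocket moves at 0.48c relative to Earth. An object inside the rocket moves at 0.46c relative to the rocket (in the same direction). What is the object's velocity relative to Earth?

u = (u' + v)/(1 + u'v/c²)
Numerator: 0.46 + 0.48 = 0.94
Denominator: 1 + 0.2208 = 1.2208
u = 0.94/1.2208 = 0.7700c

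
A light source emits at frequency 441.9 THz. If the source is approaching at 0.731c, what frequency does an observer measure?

β = v/c = 0.731
(1+β)/(1-β) = 1.731/0.269 = 6.435
Doppler factor = √(6.435) = 2.537
f_obs = 441.9 × 2.537 = 1121 THz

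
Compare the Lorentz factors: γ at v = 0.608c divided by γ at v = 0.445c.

γ₁ = 1/√(1 - 0.608²) = 1.260
γ₂ = 1/√(1 - 0.445²) = 1.117
γ₁/γ₂ = 1.260/1.117 = 1.128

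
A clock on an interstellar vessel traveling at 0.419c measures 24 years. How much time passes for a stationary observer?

Proper time Δt₀ = 24 years
γ = 1/√(1 - 0.419²) = 1.1013
Δt = γΔt₀ = 1.1013 × 24 = 26.43 years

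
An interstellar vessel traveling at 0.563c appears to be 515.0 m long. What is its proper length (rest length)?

Contracted length L = 515.0 m
γ = 1/√(1 - 0.563²) = 1.20998
L₀ = γL = 1.20998 × 515.0 = 623.1 m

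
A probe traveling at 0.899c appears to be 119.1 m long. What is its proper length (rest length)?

Contracted length L = 119.1 m
γ = 1/√(1 - 0.899²) = 2.283
L₀ = γL = 2.283 × 119.1 = 271.9 m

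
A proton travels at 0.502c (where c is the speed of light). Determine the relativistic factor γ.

v/c = 0.502, so (v/c)² = 0.252004
1 - (v/c)² = 0.747996
γ = 1/√(0.747996) = 1.156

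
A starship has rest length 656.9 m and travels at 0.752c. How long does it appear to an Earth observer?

Proper length L₀ = 656.9 m
γ = 1/√(1 - 0.752²) = 1.517
L = L₀/γ = 656.9/1.517 = 433.0 m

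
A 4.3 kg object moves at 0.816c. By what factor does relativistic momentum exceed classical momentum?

p_rel = γmv, p_class = mv
Ratio = γ = 1/√(1 - 0.816²) = 1.730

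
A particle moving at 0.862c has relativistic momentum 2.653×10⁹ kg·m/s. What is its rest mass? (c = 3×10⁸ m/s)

γ = 1/√(1 - 0.862²) = 1.973
v = 0.862 × 3×10⁸ = 2.586×10⁸ m/s
m = p/(γv) = 2.653×10⁹/(1.973 × 2.586×10⁸) = 5.200 kg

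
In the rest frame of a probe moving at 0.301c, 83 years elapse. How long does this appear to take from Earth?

Proper time Δt₀ = 83 years
γ = 1/√(1 - 0.301²) = 1.04863
Δt = γΔt₀ = 1.04863 × 83 = 87.04 years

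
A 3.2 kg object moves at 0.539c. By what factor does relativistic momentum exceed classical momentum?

p_rel = γmv, p_class = mv
Ratio = γ = 1/√(1 - 0.539²) = 1.187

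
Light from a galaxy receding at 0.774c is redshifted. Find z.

β = 0.774
(1+β)/(1-β) = 1.774/0.226 = 7.850
√(7.850) = 2.802
z = 2.802 - 1 = 1.802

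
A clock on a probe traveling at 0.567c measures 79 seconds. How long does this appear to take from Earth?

Proper time Δt₀ = 79 seconds
γ = 1/√(1 - 0.567²) = 1.214
Δt = γΔt₀ = 1.214 × 79 = 95.91 seconds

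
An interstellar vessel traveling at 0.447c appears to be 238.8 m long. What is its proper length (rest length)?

Contracted length L = 238.8 m
γ = 1/√(1 - 0.447²) = 1.118
L₀ = γL = 1.118 × 238.8 = 267.0 m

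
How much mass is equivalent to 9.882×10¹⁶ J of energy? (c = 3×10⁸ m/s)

From E = mc², we get m = E/c²
c² = (3×10⁸)² = 9×10¹⁶ m²/s²
m = 9.882×10¹⁶ / 9×10¹⁶ = 1.098 kg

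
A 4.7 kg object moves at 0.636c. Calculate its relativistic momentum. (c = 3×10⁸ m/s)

γ = 1/√(1 - 0.636²) = 1.296
v = 0.636 × 3×10⁸ = 1.908×10⁸ m/s
p = γmv = 1.296 × 4.7 × 1.908×10⁸ = 1.162×10⁹ kg·m/s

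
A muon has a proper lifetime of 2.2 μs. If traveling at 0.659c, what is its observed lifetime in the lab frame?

Proper lifetime τ₀ = 2.2 μs
γ = 1/√(1 - 0.659²) = 1.3295
τ = γτ₀ = 1.3295 × 2.2 μs = 2.925 μs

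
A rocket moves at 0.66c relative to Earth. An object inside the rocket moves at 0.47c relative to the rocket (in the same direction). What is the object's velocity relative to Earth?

u = (u' + v)/(1 + u'v/c²)
Numerator: 0.47 + 0.66 = 1.13
Denominator: 1 + 0.3102 = 1.3102
u = 1.13/1.3102 = 0.8625c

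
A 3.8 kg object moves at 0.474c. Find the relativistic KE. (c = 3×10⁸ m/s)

γ = 1/√(1 - 0.474²) = 1.135686
γ - 1 = 0.135686
KE = (γ-1)mc² = 0.135686 × 3.8 × (3×10⁸)² = 4.640×10¹⁶ J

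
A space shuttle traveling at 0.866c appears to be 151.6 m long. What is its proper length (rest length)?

Contracted length L = 151.6 m
γ = 1/√(1 - 0.866²) = 2.000
L₀ = γL = 2.000 × 151.6 = 303.2 m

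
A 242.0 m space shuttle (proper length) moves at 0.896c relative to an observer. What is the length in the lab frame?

Proper length L₀ = 242.0 m
γ = 1/√(1 - 0.896²) = 2.252
L = L₀/γ = 242.0/2.252 = 107.5 m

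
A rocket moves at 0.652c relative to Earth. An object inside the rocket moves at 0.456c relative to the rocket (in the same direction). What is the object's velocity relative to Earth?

u = (u' + v)/(1 + u'v/c²)
Numerator: 0.456 + 0.652 = 1.108
Denominator: 1 + 0.297312 = 1.297312
u = 1.108/1.297312 = 0.8541c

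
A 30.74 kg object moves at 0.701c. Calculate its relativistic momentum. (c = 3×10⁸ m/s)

γ = 1/√(1 - 0.701²) = 1.4022
v = 0.701 × 3×10⁸ = 2.103×10⁸ m/s
p = γmv = 1.4022 × 30.74 × 2.103×10⁸ = 9.065×10⁹ kg·m/s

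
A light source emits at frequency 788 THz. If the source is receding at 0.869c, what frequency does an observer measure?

β = v/c = 0.869
(1-β)/(1+β) = 0.131/1.869 = 0.07009
Doppler factor = √(0.07009) = 0.2647
f_obs = 788 × 0.2647 = 208.6 THz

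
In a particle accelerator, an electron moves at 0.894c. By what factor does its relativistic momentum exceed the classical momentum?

p_rel = γmv, p_class = mv
Ratio = γ = 1/√(1 - 0.894²)
= 1/√(0.200764) = 2.232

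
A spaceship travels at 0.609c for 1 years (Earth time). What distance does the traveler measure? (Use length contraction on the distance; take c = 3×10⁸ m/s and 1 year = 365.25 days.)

Earth distance: d = v × t = 0.609c × 1 yr = 5.766×10¹⁵ m
γ = 1.261
d' = d/γ = 5.766×10¹⁵/1.261 = 4.573×10¹⁵ m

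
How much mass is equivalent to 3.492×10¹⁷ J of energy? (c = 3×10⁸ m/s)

From E = mc², we get m = E/c²
c² = (3×10⁸)² = 9×10¹⁶ m²/s²
m = 3.492×10¹⁷ / 9×10¹⁶ = 3.880 kg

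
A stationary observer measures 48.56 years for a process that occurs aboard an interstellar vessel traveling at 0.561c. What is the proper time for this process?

Dilated time Δt = 48.56 years
γ = 1/√(1 - 0.561²) = 1.208
Δt₀ = Δt/γ = 48.56/1.208 = 40.20 years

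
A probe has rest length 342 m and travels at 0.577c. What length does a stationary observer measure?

Proper length L₀ = 342 m
γ = 1/√(1 - 0.577²) = 1.2244
L = L₀/γ = 342/1.2244 = 279.3 m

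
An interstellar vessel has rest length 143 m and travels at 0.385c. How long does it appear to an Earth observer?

Proper length L₀ = 143 m
γ = 1/√(1 - 0.385²) = 1.0835
L = L₀/γ = 143/1.0835 = 132.0 m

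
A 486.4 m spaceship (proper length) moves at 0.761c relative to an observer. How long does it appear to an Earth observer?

Proper length L₀ = 486.4 m
γ = 1/√(1 - 0.761²) = 1.541
L = L₀/γ = 486.4/1.541 = 315.6 m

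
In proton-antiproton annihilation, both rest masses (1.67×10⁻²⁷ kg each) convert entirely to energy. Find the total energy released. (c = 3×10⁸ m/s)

Both particles have the same rest mass, so total mass = 2m
E = 2m·c² = 2 × 1.67×10⁻²⁷ × (3×10⁸)²
= 2 × 1.67×10⁻²⁷ × 9×10¹⁶
= 3.006×10⁻¹⁰ J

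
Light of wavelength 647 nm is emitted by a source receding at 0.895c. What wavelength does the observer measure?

β = 0.895
Wavelength Doppler factor = √(1.895/0.105) = √(18.0476) = 4.2482
λ_obs = 647 × 4.2482 = 2749 nm (redshift)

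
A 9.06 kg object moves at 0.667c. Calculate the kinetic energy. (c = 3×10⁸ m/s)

γ = 1/√(1 - 0.667²) = 1.3422
γ - 1 = 0.3422
KE = (γ-1)mc² = 0.3422 × 9.06 × (3×10⁸)² = 2.790×10¹⁷ J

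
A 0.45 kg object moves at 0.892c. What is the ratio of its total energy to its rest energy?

E = γmc², E₀ = mc²
E/E₀ = γ = 1/√(1 - 0.892²) = 2.212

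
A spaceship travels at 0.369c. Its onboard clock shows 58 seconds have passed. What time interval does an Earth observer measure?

Proper time Δt₀ = 58 seconds
γ = 1/√(1 - 0.369²) = 1.0759
Δt = γΔt₀ = 1.0759 × 58 = 62.40 seconds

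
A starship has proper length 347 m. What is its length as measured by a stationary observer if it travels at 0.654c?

Proper length L₀ = 347 m
γ = 1/√(1 - 0.654²) = 1.322
L = L₀/γ = 347/1.322 = 262.5 m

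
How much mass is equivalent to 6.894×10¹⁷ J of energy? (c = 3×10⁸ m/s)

From E = mc², we get m = E/c²
c² = (3×10⁸)² = 9×10¹⁶ m²/s²
m = 6.894×10¹⁷ / 9×10¹⁶ = 7.660 kg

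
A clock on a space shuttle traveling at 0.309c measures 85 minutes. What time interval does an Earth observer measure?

Proper time Δt₀ = 85 minutes
γ = 1/√(1 - 0.309²) = 1.05146
Δt = γΔt₀ = 1.05146 × 85 = 89.37 minutes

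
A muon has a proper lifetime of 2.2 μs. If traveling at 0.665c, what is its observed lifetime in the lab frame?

Proper lifetime τ₀ = 2.2 μs
γ = 1/√(1 - 0.665²) = 1.339
τ = γτ₀ = 1.339 × 2.2 μs = 2.946 μs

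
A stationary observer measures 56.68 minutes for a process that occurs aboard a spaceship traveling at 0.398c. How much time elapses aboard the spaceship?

Dilated time Δt = 56.68 minutes
γ = 1/√(1 - 0.398²) = 1.090
Δt₀ = Δt/γ = 56.68/1.090 = 52.00 minutes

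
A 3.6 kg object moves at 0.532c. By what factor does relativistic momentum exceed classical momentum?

p_rel = γmv, p_class = mv
Ratio = γ = 1/√(1 - 0.532²) = 1.181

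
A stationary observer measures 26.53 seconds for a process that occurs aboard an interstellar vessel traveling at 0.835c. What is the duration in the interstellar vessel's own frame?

Dilated time Δt = 26.53 seconds
γ = 1/√(1 - 0.835²) = 1.817
Δt₀ = Δt/γ = 26.53/1.817 = 14.60 seconds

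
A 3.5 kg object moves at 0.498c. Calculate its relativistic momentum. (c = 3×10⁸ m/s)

γ = 1/√(1 - 0.498²) = 1.1532
v = 0.498 × 3×10⁸ = 1.494×10⁸ m/s
p = γmv = 1.1532 × 3.5 × 1.494×10⁸ = 6.030×10⁸ kg·m/s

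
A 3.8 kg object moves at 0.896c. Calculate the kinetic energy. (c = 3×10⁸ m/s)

γ = 1/√(1 - 0.896²) = 2.252
γ - 1 = 1.252
KE = (γ-1)mc² = 1.252 × 3.8 × (3×10⁸)² = 4.282×10¹⁷ J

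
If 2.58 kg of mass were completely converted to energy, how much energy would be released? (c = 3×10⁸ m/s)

Using E = mc²:
c² = (3×10⁸)² = 9×10¹⁶ m²/s²
E = 2.58 × 9×10¹⁶ = 2.322×10¹⁷ J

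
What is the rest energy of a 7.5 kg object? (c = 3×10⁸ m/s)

c² = (3×10⁸)² = 9.000×10¹⁶ m²/s²
E₀ = mc² = 7.5 × 9.000×10¹⁶ = 6.750×10¹⁷ J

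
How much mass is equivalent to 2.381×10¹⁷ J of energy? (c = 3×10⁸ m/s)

From E = mc², we get m = E/c²
c² = (3×10⁸)² = 9×10¹⁶ m²/s²
m = 2.381×10¹⁷ / 9×10¹⁶ = 2.646 kg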